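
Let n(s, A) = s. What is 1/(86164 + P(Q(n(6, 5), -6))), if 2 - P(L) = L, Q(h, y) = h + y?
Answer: 1/86166 ≈ 1.1606e-5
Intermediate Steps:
P(L) = 2 - L
1/(86164 + P(Q(n(6, 5), -6))) = 1/(86164 + (2 - (6 - 6))) = 1/(86164 + (2 - 1*0)) = 1/(86164 + (2 + 0)) = 1/(86164 + 2) = 1/86166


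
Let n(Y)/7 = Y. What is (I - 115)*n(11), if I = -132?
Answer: -19019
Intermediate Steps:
n(Y) = 7*Y
(I - 115)*n(11) = (-132 - 115)*(7*11) = -247*77 = -19019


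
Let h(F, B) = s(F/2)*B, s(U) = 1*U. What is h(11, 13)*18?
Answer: 1287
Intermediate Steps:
s(U) = U
h(F, B) = B*F/2 (h(F, B) = (F/2)*B = B*F/2)
h(11, 13)*18 = ((½)*13*11)*18 = (143/2)*18 = 1287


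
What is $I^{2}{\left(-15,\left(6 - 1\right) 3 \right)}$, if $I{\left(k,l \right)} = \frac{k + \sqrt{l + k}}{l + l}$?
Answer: $\frac{1}{4} \approx 0.25$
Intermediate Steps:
$I{\left(k,l \right)} = \frac{k + \sqrt{k + l}}{2 l}$
$I^{2}{\left(-15,\left(6 - 1\right) 3 \right)} = \left(\frac{-15 + \sqrt{-15 + \left(6 - 1\right) 3}}{2 \left(6 - 1\right) 3}\right)^{2} = \left(\frac{-15 + \sqrt{-15 + 5 \cdot 3}}{2 \cdot 5 \cdot 3}\right)^{2} = \left(\frac{-15 + \sqrt{-15 + 15}}{2 \cdot 15}\right)^{2} = \left(\frac{1}{2} \cdot \frac{1}{15} \left(-15 + \sqrt{0}\right)\right)^{2} = \left(\frac{1}{2} \cdot \frac{1}{15} \left(-15 + 0\right)\right)^{2} = \left(\frac{1}{2} \cdot \frac{1}{15} \left(-15\right)\right)^{2} = \left(- \frac{1}{2}\right)^{2} = \frac{1}{4}$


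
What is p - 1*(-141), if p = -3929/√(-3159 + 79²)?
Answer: 141 - 3929*√3082/3082 ≈ 70.227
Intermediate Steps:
p = -3929*√3082/3082 (p = -3929/√(-3159 + 6241) = -3929*√3082/3082 ≈ -70.773)
p - 1*(-141) = -3929*√3082/3082 - 1*(-141) = -3929*√3082/3082 + 141 = 141 - 3929*√3082/3082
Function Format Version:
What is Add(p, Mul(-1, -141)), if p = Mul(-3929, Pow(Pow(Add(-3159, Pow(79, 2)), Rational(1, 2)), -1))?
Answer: Add(141, Mul(Rational(-3929, 3082), Pow(3082, Rational(1, 2)))) ≈ 70.227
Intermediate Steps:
p = Mul(Rational(-3929, 3082), Pow(3082, Rational(1, 2))) (p = Mul(-3929, Pow(Pow(Add(-3159, 6241), Rational(1, 2)), -1)) = Mul(-3929, Pow(Pow(3082, Rational(1, 2)), -1)) = Mul(-3929, Mul(Rational(1, 3082), Pow(3082, Rational(1, 2)))) = Mul(Rational(-3929, 3082), Pow(3082, Rational(1, 2))) ≈ -70.773)
Add(p, Mul(-1, -141)) = Add(Mul(Rational(-3929, 3082), Pow(3082, Rational(1, 2))), Mul(-1, -141)) = Add(Mul(Rational(-3929, 3082), Pow(3082, Rational(1, 2))), 141) = Add(141, Mul(Rational(-3929, 3082), Pow(3082, Rational(1, 2))))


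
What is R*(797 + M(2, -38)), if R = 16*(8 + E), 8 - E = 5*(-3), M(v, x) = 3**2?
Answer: 399776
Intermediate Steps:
M(v, x) = 9
E = 23 (E = 8 - 5*(-3) = 8 - 1*(-15) = 8 + 15 = 23)
R = 496 (R = 16*(8 + 23) = 16*31 = 496)
R*(797 + M(2, -38)) = 496*(797 + 9) = 496*806 = 399776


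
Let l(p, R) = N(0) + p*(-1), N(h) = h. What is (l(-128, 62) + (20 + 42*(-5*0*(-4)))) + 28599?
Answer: 28747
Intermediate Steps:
l(p, R) = -p (l(p, R) = 0 + p*(-1) = 0 - p = -p)
(l(-128, 62) + (20 + 42*(-5*0*(-4)))) + 28599 = (-1*(-128) + (20 + 42*(-5*0*(-4)))) + 28599 = (128 + (20 + 42*(0*(-4)))) + 28599 = (128 + (20 + 42*0)) + 28599 = (128 + (20 + 0)) + 28599 = (128 + 20) + 28599 = 148 + 28599 = 28747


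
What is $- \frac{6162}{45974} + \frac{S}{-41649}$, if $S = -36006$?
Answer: $\frac{233116451}{319128521} \approx 0.73048$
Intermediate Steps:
$- \frac{6162}{45974} + \frac{S}{-41649} = - \frac{6162}{45974} - \frac{36006}{-41649} = \left(-6162\right) \frac{1}{45974} - - \frac{12002}{13883} = - \frac{3081}{22987} + \frac{12002}{13883} = \frac{233116451}{319128521}$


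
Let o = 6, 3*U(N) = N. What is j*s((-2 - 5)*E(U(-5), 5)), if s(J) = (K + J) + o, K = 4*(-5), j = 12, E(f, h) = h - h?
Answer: -168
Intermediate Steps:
U(N) = N/3
E(f, h) = 0
K = -20
s(J) = -14 + J (s(J) = (-20 + J) + 6 = -14 + J)
j*s((-2 - 5)*E(U(-5), 5)) = 12*(-14 + (-2 - 5)*0) = 12*(-14 - 7*0) = 12*(-14 + 0) = 12*(-14) = -168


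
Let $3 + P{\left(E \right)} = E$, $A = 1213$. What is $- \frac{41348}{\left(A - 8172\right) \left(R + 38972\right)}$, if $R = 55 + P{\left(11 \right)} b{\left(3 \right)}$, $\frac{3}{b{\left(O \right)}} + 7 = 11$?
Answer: $\frac{41348}{271630647} \approx 0.00015222$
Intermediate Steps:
$b{\left(O \right)} = \frac{3}{4}$ ($b{\left(O \right)} = \frac{3}{-7 + 11} = \frac{3}{4}$)
$P{\left(E \right)} = -3 + E$
$R = 61$ ($R = 55 + \left(-3 + 11\right) \frac{3}{4} = 55 + 8 \cdot \frac{3}{4} = 55 + 6 = 61$)
$- \frac{41348}{\left(A - 8172\right) \left(R + 38972\right)} = - \frac{41348}{\left(1213 - 8172\right) \left(61 + 38972\right)} = - \frac{41348}{\left(-6959\right) 39033} = - \frac{41348}{-271630647} = \left(-41348\right) \left(- \frac{1}{271630647}\right) = \frac{41348}{271630647}$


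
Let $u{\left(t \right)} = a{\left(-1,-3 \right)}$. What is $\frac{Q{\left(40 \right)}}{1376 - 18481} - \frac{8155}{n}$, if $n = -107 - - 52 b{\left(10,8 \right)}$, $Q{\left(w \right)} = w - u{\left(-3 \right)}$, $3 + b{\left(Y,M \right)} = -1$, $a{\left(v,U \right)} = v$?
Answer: $\frac{3985096}{153945} \approx 25.887$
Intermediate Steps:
$b{\left(Y,M \right)} = -4$ ($b{\left(Y,M \right)} = -3 - 1 = -4$)
$u{\left(t \right)} = -1$
$Q{\left(w \right)} = 1 + w$ ($Q{\left(w \right)} = w - -1 = w + 1 = 1 + w$)
$n = -315$ ($n = -107 - \left(-52\right) \left(-4\right) = -107 - 208 = -315$)
$\frac{Q{\left(40 \right)}}{1376 - 18481} - \frac{8155}{n} = \frac{1 + 40}{1376 - 18481} - \frac{8155}{-315} = \frac{41}{-17105} - - \frac{233}{9} = 41 \left(- \frac{1}{17105}\right) + \frac{233}{9} = - \frac{41}{17105} + \frac{233}{9} = \frac{3985096}{153945}$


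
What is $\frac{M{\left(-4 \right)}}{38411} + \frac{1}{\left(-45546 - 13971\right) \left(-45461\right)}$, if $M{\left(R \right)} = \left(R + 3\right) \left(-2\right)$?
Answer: $\frac{5411443085}{103928732466507} \approx 5.2069 \cdot 10^{-5}$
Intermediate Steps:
$M{\left(R \right)} = -6 - 2 R$ ($M{\left(R \right)} = \left(3 + R\right) \left(-2\right) = -6 - 2 R$)
$\frac{M{\left(-4 \right)}}{38411} + \frac{1}{\left(-45546 - 13971\right) \left(-45461\right)} = \frac{-6 - -8}{38411} + \frac{1}{\left(-45546 - 13971\right) \left(-45461\right)} = \left(-6 + 8\right) \frac{1}{38411} + \frac{1}{-59517} \left(- \frac{1}{45461}\right) = 2 \cdot \frac{1}{38411} - - \frac{1}{2705702337} = \frac{2}{38411} + \frac{1}{2705702337} = \frac{5411443085}{103928732466507}$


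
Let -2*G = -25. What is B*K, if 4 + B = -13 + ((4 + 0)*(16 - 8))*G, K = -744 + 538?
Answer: -78898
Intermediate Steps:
G = 25/2 (G = -1/2*(-25) = 25/2 ≈ 12.500)
K = -206
B = 383 (B = -4 + (-13 + ((4 + 0)*(16 - 8))*(25/2)) = -4 + (-13 + (4*8)*(25/2)) = -4 + (-13 + 32*(25/2)) = -4 + (-13 + 400) = -4 + 387 = 383)
B*K = 383*(-206) = -78898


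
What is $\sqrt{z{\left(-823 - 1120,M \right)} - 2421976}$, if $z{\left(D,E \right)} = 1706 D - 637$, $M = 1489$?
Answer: $i \sqrt{5737371} \approx 2395.3 i$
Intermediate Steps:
$z{\left(D,E \right)} = -637 + 1706 D$
$\sqrt{z{\left(-823 - 1120,M \right)} - 2421976} = \sqrt{\left(-637 + 1706 \left(-823 - 1120\right)\right) - 2421976} = \sqrt{\left(-637 + 1706 \left(-1943\right)\right) - 2421976} = \sqrt{\left(-637 - 3314758\right) - 2421976} = \sqrt{-3315395 - 2421976} = \sqrt{-5737371} = i \sqrt{5737371}$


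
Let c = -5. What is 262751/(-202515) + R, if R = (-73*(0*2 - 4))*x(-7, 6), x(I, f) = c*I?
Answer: 2069440549/202515 ≈ 10219.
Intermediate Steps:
x(I, f) = -5*I
R = 10220 (R = (-73*(0*2 - 4))*(-5*(-7)) = -73*(0 - 4)*35 = -73*(-4)*35 = 292*35 = 10220)
262751/(-202515) + R = 262751/(-202515) + 10220 = 262751*(-1/202515) + 10220 = -262751/202515 + 10220 = 2069440549/202515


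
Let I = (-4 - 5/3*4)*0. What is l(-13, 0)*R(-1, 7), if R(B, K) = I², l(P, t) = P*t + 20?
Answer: 0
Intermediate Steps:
l(P, t) = 20 + P*t
I = 0 (I = (-4 - 5*⅓*4)*0 = (-4 - 5/3*4)*0 = (-4 - 20/3)*0 = -32/3*0 = 0)
R(B, K) = 0 (R(B, K) = 0² = 0)
l(-13, 0)*R(-1, 7) = (20 - 13*0)*0 = (20 + 0)*0 = 20*0 = 0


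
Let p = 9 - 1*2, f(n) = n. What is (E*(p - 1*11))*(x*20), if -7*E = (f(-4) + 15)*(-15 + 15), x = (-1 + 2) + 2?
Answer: 0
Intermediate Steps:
p = 7 (p = 9 - 2 = 7)
x = 3 (x = 1 + 2 = 3)
E = 0 (E = -(-4 + 15)*(-15 + 15)/7 = -11*0/7 = -⅐*0 = 0)
(E*(p - 1*11))*(x*20) = (0*(7 - 1*11))*(3*20) = (0*(7 - 11))*60 = (0*(-4))*60 = 0*60 = 0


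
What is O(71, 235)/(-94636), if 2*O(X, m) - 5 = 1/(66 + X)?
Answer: -343/12965132 ≈ -2.6456e-5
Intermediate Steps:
O(X, m) = 5/2 + 1/(2*(66 + X))
O(71, 235)/(-94636) = ((331 + 5*71)/(2*(66 + 71)))/(-94636) = ((½)*(331 + 355)/137)*(-1/94636) = ((½)*(1/137)*686)*(-1/94636) = (343/137)*(-1/94636) = -343/12965132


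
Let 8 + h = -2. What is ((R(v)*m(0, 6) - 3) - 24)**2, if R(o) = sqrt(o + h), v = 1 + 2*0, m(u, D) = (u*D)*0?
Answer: 729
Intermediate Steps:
m(u, D) = 0 (m(u, D) = (D*u)*0 = 0)
v = 1 (v = 1 + 0 = 1)
h = -10 (h = -8 - 2 = -10)
R(o) = sqrt(-10 + o) (R(o) = sqrt(o - 10) = sqrt(-10 + o))
((R(v)*m(0, 6) - 3) - 24)**2 = ((sqrt(-10 + 1)*0 - 3) - 24)**2 = ((sqrt(-9)*0 - 3) - 24)**2 = (((3*I)*0 - 3) - 24)**2 = ((0 - 3) - 24)**2 = (-3 - 24)**2 = (-27)**2 = 729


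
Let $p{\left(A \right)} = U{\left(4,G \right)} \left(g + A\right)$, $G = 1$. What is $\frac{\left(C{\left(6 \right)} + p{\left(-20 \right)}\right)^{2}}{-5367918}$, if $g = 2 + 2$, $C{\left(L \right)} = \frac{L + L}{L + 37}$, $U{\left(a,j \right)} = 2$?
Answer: $- \frac{930248}{4962640191} \approx -0.00018745$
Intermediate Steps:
$C{\left(L \right)} = \frac{2 L}{37 + L}$
$g = 4$
$p{\left(A \right)} = 8 + 2 A$ ($p{\left(A \right)} = 2 \left(4 + A\right) = 8 + 2 A$)
$\frac{\left(C{\left(6 \right)} + p{\left(-20 \right)}\right)^{2}}{-5367918} = \frac{\left(2 \cdot 6 \frac{1}{37 + 6} + \left(8 + 2 \left(-20\right)\right)\right)^{2}}{-5367918} = \left(2 \cdot 6 \cdot \frac{1}{43} + \left(8 - 40\right)\right)^{2} \left(- \frac{1}{5367918}\right) = \left(2 \cdot 6 \cdot \frac{1}{43} - 32\right)^{2} \left(- \frac{1}{5367918}\right) = \left(\frac{12}{43} - 32\right)^{2} \left(- \frac{1}{5367918}\right) = \left(- \frac{1364}{43}\right)^{2} \left(- \frac{1}{5367918}\right) = \frac{1860496}{1849} \left(- \frac{1}{5367918}\right) = - \frac{930248}{4962640191}$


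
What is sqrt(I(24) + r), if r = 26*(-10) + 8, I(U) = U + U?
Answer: 2*I*sqrt(51) ≈ 14.283*I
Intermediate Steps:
I(U) = 2*U
r = -252 (r = -260 + 8 = -252)
sqrt(I(24) + r) = sqrt(2*24 - 252) = sqrt(48 - 252) = sqrt(-204) = 2*I*sqrt(51)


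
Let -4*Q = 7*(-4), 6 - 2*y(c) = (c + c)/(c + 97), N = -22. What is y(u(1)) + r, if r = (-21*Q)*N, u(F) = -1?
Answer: 310753/96 ≈ 3237.0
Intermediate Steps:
y(c) = 3 - c/(97 + c) (y(c) = 3 - (c + c)/(2*(c + 97)) = 3 - 2*c/(2*(97 + c)) = 3 - c/(97 + c))
Q = 7 (Q = -7*(-4)/4 = -¼*(-28) = 7)
r = 3234 (r = -21*7*(-22) = -147*(-22) = 3234)
y(u(1)) + r = (291 + 2*(-1))/(97 - 1) + 3234 = (291 - 2)/96 + 3234 = (1/96)*289 + 3234 = 289/96 + 3234 = 310753/96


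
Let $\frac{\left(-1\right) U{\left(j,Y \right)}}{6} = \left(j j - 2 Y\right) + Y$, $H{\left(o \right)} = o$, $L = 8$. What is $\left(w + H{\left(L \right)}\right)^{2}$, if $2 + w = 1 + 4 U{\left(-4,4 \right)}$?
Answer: $78961$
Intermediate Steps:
$U{\left(j,Y \right)} = - 6 j^{2} + 6 Y$ ($U{\left(j,Y \right)} = - 6 \left(\left(j j - 2 Y\right) + Y\right) = - 6 \left(\left(j^{2} - 2 Y\right) + Y\right) = - 6 \left(j^{2} - Y\right) = - 6 j^{2} + 6 Y$)
$w = -289$ ($w = -2 + \left(1 + 4 \left(- 6 \left(-4\right)^{2} + 6 \cdot 4\right)\right) = -2 + \left(1 + 4 \left(\left(-6\right) 16 + 24\right)\right) = -2 + \left(1 + 4 \left(-96 + 24\right)\right) = -2 + \left(1 + 4 \left(-72\right)\right) = -2 + \left(1 - 288\right) = -2 - 287 = -289$)
$\left(w + H{\left(L \right)}\right)^{2} = \left(-289 + 8\right)^{2} = \left(-281\right)^{2} = 78961$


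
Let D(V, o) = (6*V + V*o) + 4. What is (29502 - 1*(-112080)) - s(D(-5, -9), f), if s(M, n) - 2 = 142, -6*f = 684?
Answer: 141438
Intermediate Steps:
f = -114 (f = -⅙*684 = -114)
D(V, o) = 4 + 6*V + V*o
s(M, n) = 144 (s(M, n) = 2 + 142 = 144)
(29502 - 1*(-112080)) - s(D(-5, -9), f) = (29502 - 1*(-112080)) - 1*144 = (29502 + 112080) - 144 = 141582 - 144 = 141438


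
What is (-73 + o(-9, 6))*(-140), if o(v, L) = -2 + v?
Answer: 11760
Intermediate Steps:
(-73 + o(-9, 6))*(-140) = (-73 + (-2 - 9))*(-140) = (-73 - 11)*(-140) = -84*(-140) = 11760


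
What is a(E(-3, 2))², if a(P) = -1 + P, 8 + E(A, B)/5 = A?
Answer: 3136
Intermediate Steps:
E(A, B) = -40 + 5*A
a(E(-3, 2))² = (-1 + (-40 + 5*(-3)))² = (-1 + (-40 - 15))² = (-1 - 55)² = (-56)² = 3136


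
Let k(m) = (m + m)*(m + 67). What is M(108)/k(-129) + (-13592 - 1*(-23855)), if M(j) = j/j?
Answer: 164166949/15996 ≈ 10263.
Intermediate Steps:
M(j) = 1
k(m) = 2*m*(67 + m) (k(m) = (2*m)*(67 + m) = 2*m*(67 + m))
M(108)/k(-129) + (-13592 - 1*(-23855)) = 1/(2*(-129)*(67 - 129)) + (-13592 - 1*(-23855)) = 1/(2*(-129)*(-62)) + (-13592 + 23855) = 1/15996 + 10263 = 164166949/15996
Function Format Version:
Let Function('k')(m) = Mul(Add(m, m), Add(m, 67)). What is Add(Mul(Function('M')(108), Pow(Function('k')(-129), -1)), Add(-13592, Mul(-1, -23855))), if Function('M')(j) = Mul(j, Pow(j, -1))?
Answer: Rational(164166949, 15996) ≈ 10263.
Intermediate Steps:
Function('M')(j) = 1
Function('k')(m) = Mul(2, m, Add(67, m)) (Function('k')(m) = Mul(Mul(2, m), Add(67, m)) = Mul(2, m, Add(67, m)))
Add(Mul(Function('M')(108), Pow(Function('k')(-129), -1)), Add(-13592, Mul(-1, -23855))) = Add(Mul(1, Pow(Mul(2, -129, Add(67, -129)), -1)), Add(-13592, Mul(-1, -23855))) = Add(Mul(1, Pow(Mul(2, -129, -62), -1)), Add(-13592, 23855)) = Add(Mul(1, Pow(15996, -1)), 10263) = Add(Mul(1, Rational(1, 15996)), 10263) = Add(Rational(1, 15996), 10263) = Rational(164166949, 15996)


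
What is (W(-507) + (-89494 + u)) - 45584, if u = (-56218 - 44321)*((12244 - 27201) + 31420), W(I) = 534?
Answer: -1655308101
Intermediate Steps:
u = -1655173557 (u = -100539*(-14957 + 31420) = -100539*16463 = -1655173557)
(W(-507) + (-89494 + u)) - 45584 = (534 + (-89494 - 1655173557)) - 45584 = (534 - 1655263051) - 45584 = -1655262517 - 45584 = -1655308101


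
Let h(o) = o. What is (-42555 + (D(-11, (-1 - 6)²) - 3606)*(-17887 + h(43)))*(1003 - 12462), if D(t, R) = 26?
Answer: -731530699935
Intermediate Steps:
(-42555 + (D(-11, (-1 - 6)²) - 3606)*(-17887 + h(43)))*(1003 - 12462) = (-42555 + (26 - 3606)*(-17887 + 43))*(1003 - 12462) = (-42555 - 3580*(-17844))*(-11459) = (-42555 + 63881520)*(-11459) = 63838965*(-11459) = -731530699935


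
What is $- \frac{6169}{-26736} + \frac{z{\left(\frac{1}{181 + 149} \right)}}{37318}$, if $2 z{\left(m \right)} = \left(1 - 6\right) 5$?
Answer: $\frac{114940271}{498867024} \approx 0.2304$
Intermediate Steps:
$z{\left(m \right)} = - \frac{25}{2}$ ($z{\left(m \right)} = \frac{\left(1 - 6\right) 5}{2} = \frac{\left(-5\right) 5}{2} = \frac{1}{2} \left(-25\right) = - \frac{25}{2}$)
$- \frac{6169}{-26736} + \frac{z{\left(\frac{1}{181 + 149} \right)}}{37318} = - \frac{6169}{-26736} - \frac{25}{2 \cdot 37318} = \left(-6169\right) \left(- \frac{1}{26736}\right) - \frac{25}{74636} = \frac{6169}{26736} - \frac{25}{74636} = \frac{114940271}{498867024}$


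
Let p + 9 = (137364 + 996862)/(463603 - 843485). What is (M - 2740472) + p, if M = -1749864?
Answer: -852901186758/189941 ≈ -4.4903e+6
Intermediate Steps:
p = -2276582/189941 (p = -9 + (137364 + 996862)/(463603 - 843485) = -9 + 1134226/(-379882) = -9 + 1134226*(-1/379882) = -9 - 567113/189941 = -2276582/189941 ≈ -11.986)
(M - 2740472) + p = (-1749864 - 2740472) - 2276582/189941 = -4490336 - 2276582/189941 = -852901186758/189941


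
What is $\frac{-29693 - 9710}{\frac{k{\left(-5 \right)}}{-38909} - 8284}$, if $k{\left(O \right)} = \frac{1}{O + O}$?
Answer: $\frac{15331313270}{3223221559} \approx 4.7565$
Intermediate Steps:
$k{\left(O \right)} = \frac{1}{2 O}$
$\frac{-29693 - 9710}{\frac{k{\left(-5 \right)}}{-38909} - 8284} = \frac{-29693 - 9710}{\frac{\frac{1}{2} \frac{1}{-5}}{-38909} - 8284} = - \frac{39403}{\frac{1}{2} \left(- \frac{1}{5}\right) \left(- \frac{1}{38909}\right) - 8284} = - \frac{39403}{\left(- \frac{1}{10}\right) \left(- \frac{1}{38909}\right) - 8284} = - \frac{39403}{\frac{1}{389090} - 8284} = - \frac{39403}{- \frac{3223221559}{389090}} = \left(-39403\right) \left(- \frac{389090}{3223221559}\right) = \frac{15331313270}{3223221559}$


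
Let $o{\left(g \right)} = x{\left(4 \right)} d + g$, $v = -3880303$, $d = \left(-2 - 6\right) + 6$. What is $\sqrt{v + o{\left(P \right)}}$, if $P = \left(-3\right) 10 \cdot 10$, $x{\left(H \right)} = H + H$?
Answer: $i \sqrt{3880619} \approx 1969.9 i$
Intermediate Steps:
$x{\left(H \right)} = 2 H$
$d = -2$ ($d = -8 + 6 = -2$)
$P = -300$ ($P = \left(-30\right) 10 = -300$)
$o{\left(g \right)} = -16 + g$ ($o{\left(g \right)} = 2 \cdot 4 \left(-2\right) + g = 8 \left(-2\right) + g = -16 + g$)
$\sqrt{v + o{\left(P \right)}} = \sqrt{-3880303 - 316} = \sqrt{-3880619} = i \sqrt{3880619}$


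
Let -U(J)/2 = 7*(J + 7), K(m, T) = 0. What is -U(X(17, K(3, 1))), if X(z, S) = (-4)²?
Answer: 322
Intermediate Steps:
X(z, S) = 16
U(J) = -98 - 14*J (U(J) = -14*(J + 7) = -14*(7 + J) = -2*(49 + 7*J) = -98 - 14*J)
-U(X(17, K(3, 1))) = -(-98 - 14*16) = -(-98 - 224) = -1*(-322) = 322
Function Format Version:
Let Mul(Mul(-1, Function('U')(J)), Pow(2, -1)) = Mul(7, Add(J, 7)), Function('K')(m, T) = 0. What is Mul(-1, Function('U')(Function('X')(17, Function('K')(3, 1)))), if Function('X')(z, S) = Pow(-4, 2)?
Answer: 322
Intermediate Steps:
Function('X')(z, S) = 16
Function('U')(J) = Add(-98, Mul(-14, J)) (Function('U')(J) = Mul(-2, Mul(7, Add(J, 7))) = Mul(-2, Mul(7, Add(7, J))) = Mul(-2, Add(49, Mul(7, J))) = Add(-98, Mul(-14, J)))
Mul(-1, Function('U')(Function('X')(17, Function('K')(3, 1)))) = Mul(-1, Add(-98, Mul(-14, 16))) = Mul(-1, Add(-98, -224)) = Mul(-1, -322) = 322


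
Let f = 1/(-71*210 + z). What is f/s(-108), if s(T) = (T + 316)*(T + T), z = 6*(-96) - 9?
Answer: 1/696159360 ≈ 1.4365e-9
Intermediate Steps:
z = -585 (z = -576 - 9 = -585)
s(T) = 2*T*(316 + T) (s(T) = (316 + T)*(2*T) = 2*T*(316 + T))
f = -1/15495 (f = 1/(-71*210 - 585) = 1/(-14910 - 585) = 1/(-15495) = -1/15495 ≈ -6.4537e-5)
f/s(-108) = -(-1/(216*(316 - 108)))/15495 = -1/(15495*(2*(-108)*208)) = -1/15495/(-44928) = -1/15495*(-1/44928) = 1/696159360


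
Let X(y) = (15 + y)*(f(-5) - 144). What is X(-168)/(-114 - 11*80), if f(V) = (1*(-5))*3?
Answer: -24327/994 ≈ -24.474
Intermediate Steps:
f(V) = -15 (f(V) = -5*3 = -15)
X(y) = -2385 - 159*y (X(y) = (15 + y)*(-15 - 144) = (15 + y)*(-159) = -2385 - 159*y)
X(-168)/(-114 - 11*80) = (-2385 - 159*(-168))/(-114 - 11*80) = (-2385 + 26712)/(-114 - 880) = 24327/(-994) = 24327*(-1/994) = -24327/994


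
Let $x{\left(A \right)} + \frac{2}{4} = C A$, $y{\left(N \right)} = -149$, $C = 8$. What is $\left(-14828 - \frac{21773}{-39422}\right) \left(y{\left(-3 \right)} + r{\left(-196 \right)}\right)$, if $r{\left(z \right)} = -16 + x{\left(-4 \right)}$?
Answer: $\frac{230888418985}{78844} \approx 2.9284 \cdot 10^{6}$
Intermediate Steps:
$x{\left(A \right)} = - \frac{1}{2} + 8 A$
$r{\left(z \right)} = - \frac{97}{2}$ ($r{\left(z \right)} = -16 + \left(- \frac{1}{2} + 8 \left(-4\right)\right) = -16 - \frac{65}{2} = - \frac{97}{2}$)
$\left(-14828 - \frac{21773}{-39422}\right) \left(y{\left(-3 \right)} + r{\left(-196 \right)}\right) = \left(-14828 - \frac{21773}{-39422}\right) \left(-149 - \frac{97}{2}\right) = \left(-14828 - - \frac{21773}{39422}\right) \left(- \frac{395}{2}\right) = \left(-14828 + \frac{21773}{39422}\right) \left(- \frac{395}{2}\right) = \left(- \frac{584527643}{39422}\right) \left(- \frac{395}{2}\right) = \frac{230888418985}{78844}$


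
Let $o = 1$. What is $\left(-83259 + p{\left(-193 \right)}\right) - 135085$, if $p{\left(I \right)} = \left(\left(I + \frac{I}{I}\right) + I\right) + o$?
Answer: $-218728$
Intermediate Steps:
$p{\left(I \right)} = 2 + 2 I$ ($p{\left(I \right)} = \left(\left(I + \frac{I}{I}\right) + I\right) + 1 = \left(\left(I + 1\right) + I\right) + 1 = \left(\left(1 + I\right) + I\right) + 1 = \left(1 + 2 I\right) + 1 = 2 + 2 I$)
$\left(-83259 + p{\left(-193 \right)}\right) - 135085 = \left(-83259 + \left(2 + 2 \left(-193\right)\right)\right) - 135085 = \left(-83259 + \left(2 - 386\right)\right) - 135085 = \left(-83259 - 384\right) - 135085 = -83643 - 135085 = -218728$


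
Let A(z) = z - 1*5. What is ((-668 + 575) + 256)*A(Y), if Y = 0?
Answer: -815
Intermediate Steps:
A(z) = -5 + z (A(z) = z - 5 = -5 + z)
((-668 + 575) + 256)*A(Y) = ((-668 + 575) + 256)*(-5 + 0) = (-93 + 256)*(-5) = 163*(-5) = -815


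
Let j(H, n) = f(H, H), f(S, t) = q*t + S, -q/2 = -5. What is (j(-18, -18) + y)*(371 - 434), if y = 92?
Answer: 6678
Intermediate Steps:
q = 10 (q = -2*(-5) = 10)
f(S, t) = S + 10*t (f(S, t) = 10*t + S = S + 10*t)
j(H, n) = 11*H (j(H, n) = H + 10*H = 11*H)
(j(-18, -18) + y)*(371 - 434) = (11*(-18) + 92)*(371 - 434) = (-198 + 92)*(-63) = -106*(-63) = 6678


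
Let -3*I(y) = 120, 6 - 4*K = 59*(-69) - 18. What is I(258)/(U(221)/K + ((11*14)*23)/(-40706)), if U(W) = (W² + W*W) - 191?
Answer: -1111273800/2643228349 ≈ -0.42042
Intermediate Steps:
U(W) = -191 + 2*W² (U(W) = (W² + W²) - 191 = 2*W² - 191 = -191 + 2*W²)
K = 4095/4 (K = 3/2 - (59*(-69) - 18)/4 = 3/2 - (-4071 - 18)/4 = 3/2 - ¼*(-4089) = 3/2 + 4089/4 = 4095/4 ≈ 1023.8)
I(y) = -40 (I(y) = -⅓*120 = -40)
I(258)/(U(221)/K + ((11*14)*23)/(-40706)) = -40/((-191 + 2*221²)/(4095/4) + ((11*14)*23)/(-40706)) = -40/((-191 + 2*48841)*(4/4095) + (154*23)*(-1/40706)) = -40/((-191 + 97682)*(4/4095) + 3542*(-1/40706)) = -40/(97491*(4/4095) - 1771/20353) = -40/(129988/1365 - 1771/20353) = -40/2643228349/27781845 = -40*27781845/2643228349 = -1111273800/2643228349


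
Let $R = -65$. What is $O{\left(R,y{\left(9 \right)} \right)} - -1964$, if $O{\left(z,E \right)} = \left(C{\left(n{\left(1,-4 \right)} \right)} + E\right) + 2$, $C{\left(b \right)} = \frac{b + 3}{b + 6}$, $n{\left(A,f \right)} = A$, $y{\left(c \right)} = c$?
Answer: $\frac{13829}{7} \approx 1975.6$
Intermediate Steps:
$C{\left(b \right)} = \frac{3 + b}{6 + b}$
$O{\left(z,E \right)} = \frac{18}{7} + E$ ($O{\left(z,E \right)} = \left(\frac{3 + 1}{6 + 1} + E\right) + 2 = \left(\frac{1}{7} \cdot 4 + E\right) + 2 = \left(\frac{4}{7} + E\right) + 2 = \frac{18}{7} + E$)
$O{\left(R,y{\left(9 \right)} \right)} - -1964 = \left(\frac{18}{7} + 9\right) - -1964 = \frac{81}{7} + 1964 = \frac{13829}{7}$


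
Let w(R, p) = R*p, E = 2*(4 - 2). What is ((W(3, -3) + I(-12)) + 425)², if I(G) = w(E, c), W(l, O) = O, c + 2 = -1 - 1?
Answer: 164836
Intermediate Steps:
c = -4 (c = -2 + (-1 - 1) = -2 - 2 = -4)
E = 4 (E = 2*2 = 4)
I(G) = -16 (I(G) = 4*(-4) = -16)
((W(3, -3) + I(-12)) + 425)² = ((-3 - 16) + 425)² = (-19 + 425)² = 406² = 164836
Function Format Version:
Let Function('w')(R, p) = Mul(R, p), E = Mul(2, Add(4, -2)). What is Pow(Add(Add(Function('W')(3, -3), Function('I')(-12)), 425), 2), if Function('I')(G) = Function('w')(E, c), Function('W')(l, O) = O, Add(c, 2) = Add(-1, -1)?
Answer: 164836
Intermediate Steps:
c = -4 (c = Add(-2, Add(-1, -1)) = Add(-2, -2) = -4)
E = 4 (E = Mul(2, 2) = 4)
Function('I')(G) = -16 (Function('I')(G) = Mul(4, -4) = -16)
Pow(Add(Add(Function('W')(3, -3), Function('I')(-12)), 425), 2) = Pow(Add(Add(-3, -16), 425), 2) = Pow(Add(-19, 425), 2) = Pow(406, 2) = 164836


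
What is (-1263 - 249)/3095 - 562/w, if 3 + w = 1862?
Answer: -4550198/5753605 ≈ -0.79084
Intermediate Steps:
w = 1859 (w = -3 + 1862 = 1859)
(-1263 - 249)/3095 - 562/w = (-1263 - 249)/3095 - 562/1859 = -1512*1/3095 - 562*1/1859 = -1512/3095 - 562/1859 = -4550198/5753605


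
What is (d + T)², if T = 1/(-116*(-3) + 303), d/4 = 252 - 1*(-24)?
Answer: 516536877025/423801 ≈ 1.2188e+6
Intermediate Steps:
d = 1104 (d = 4*(252 - 1*(-24)) = 4*(252 + 24) = 4*276 = 1104)
T = 1/651 (T = 1/(348 + 303) = 1/651 ≈ 0.0015361)
(d + T)² = (1104 + 1/651)² = (718705/651)² = 516536877025/423801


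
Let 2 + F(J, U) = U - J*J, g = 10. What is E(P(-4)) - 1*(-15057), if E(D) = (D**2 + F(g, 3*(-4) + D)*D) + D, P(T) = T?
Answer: 15541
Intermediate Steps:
F(J, U) = -2 + U - J**2 (F(J, U) = -2 + (U - J*J) = -2 + (U - J**2) = -2 + U - J**2)
E(D) = D + D**2 + D*(-114 + D) (E(D) = (D**2 + (-2 + (3*(-4) + D) - 1*10**2)*D) + D = (D**2 + (-2 + (-12 + D) - 1*100)*D) + D = (D**2 + (-2 + (-12 + D) - 100)*D) + D = (D**2 + (-114 + D)*D) + D = (D**2 + D*(-114 + D)) + D = D + D**2 + D*(-114 + D))
E(P(-4)) - 1*(-15057) = -4*(-113 + 2*(-4)) - 1*(-15057) = -4*(-113 - 8) + 15057 = -4*(-121) + 15057 = 484 + 15057 = 15541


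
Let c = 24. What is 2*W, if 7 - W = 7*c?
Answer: -322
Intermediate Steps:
W = -161 (W = 7 - 7*24 = 7 - 1*168 = 7 - 168 = -161)
2*W = 2*(-161) = -322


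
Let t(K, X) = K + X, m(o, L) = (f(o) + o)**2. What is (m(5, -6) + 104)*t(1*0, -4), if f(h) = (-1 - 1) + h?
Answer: -672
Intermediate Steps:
f(h) = -2 + h
m(o, L) = (-2 + 2*o)**2 (m(o, L) = ((-2 + o) + o)**2 = (-2 + 2*o)**2)
(m(5, -6) + 104)*t(1*0, -4) = (4*(-1 + 5)**2 + 104)*(1*0 - 4) = (4*4**2 + 104)*(0 - 4) = (4*16 + 104)*(-4) = (64 + 104)*(-4) = 168*(-4) = -672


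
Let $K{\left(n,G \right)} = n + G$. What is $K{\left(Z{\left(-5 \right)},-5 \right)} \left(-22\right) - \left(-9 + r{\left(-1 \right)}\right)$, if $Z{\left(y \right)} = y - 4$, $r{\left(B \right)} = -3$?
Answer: $320$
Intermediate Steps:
$Z{\left(y \right)} = -4 + y$
$K{\left(n,G \right)} = G + n$
$K{\left(Z{\left(-5 \right)},-5 \right)} \left(-22\right) - \left(-9 + r{\left(-1 \right)}\right) = \left(-5 - 9\right) \left(-22\right) + \left(9 - -3\right) = \left(-5 - 9\right) \left(-22\right) + \left(9 + 3\right) = \left(-14\right) \left(-22\right) + 12 = 308 + 12 = 320$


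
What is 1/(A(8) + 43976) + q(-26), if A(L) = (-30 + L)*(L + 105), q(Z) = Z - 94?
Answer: -4978799/41490 ≈ -120.00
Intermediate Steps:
q(Z) = -94 + Z
A(L) = (-30 + L)*(105 + L)
1/(A(8) + 43976) + q(-26) = 1/((-3150 + 8² + 75*8) + 43976) + (-94 - 26) = 1/((-3150 + 64 + 600) + 43976) - 120 = 1/(-2486 + 43976) - 120 = 1/41490 - 120 = -4978799/41490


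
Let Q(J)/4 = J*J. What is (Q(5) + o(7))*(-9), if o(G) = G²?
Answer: -1341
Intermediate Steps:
Q(J) = 4*J² (Q(J) = 4*(J*J) = 4*J²)
(Q(5) + o(7))*(-9) = (4*5² + 7²)*(-9) = (4*25 + 49)*(-9) = (100 + 49)*(-9) = 149*(-9) = -1341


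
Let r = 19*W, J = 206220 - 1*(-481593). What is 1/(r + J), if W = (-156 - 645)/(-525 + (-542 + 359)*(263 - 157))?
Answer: 6641/4567771206 ≈ 1.4539e-6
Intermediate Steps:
W = 267/6641 (W = -801/(-525 - 183*106) = -801/(-525 - 19398) = -801/(-19923) = -801*(-1/19923) = 267/6641 ≈ 0.040205)
J = 687813 (J = 206220 + 481593 = 687813)
r = 5073/6641 (r = 19*(267/6641) = 5073/6641 ≈ 0.76389)
1/(r + J) = 1/(5073/6641 + 687813) = 1/(4567771206/6641) = 6641/4567771206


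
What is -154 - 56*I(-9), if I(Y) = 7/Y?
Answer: -994/9 ≈ -110.44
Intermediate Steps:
-154 - 56*I(-9) = -154 - 392/(-9) = -154 - 392*(-1)/9 = -154 - 56*(-7/9) = -154 + 392/9 = -994/9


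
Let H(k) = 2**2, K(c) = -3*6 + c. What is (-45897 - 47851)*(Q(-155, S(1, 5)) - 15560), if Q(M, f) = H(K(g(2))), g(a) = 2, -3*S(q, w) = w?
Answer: 1458343888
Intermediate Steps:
S(q, w) = -w/3
K(c) = -18 + c
H(k) = 4
Q(M, f) = 4
(-45897 - 47851)*(Q(-155, S(1, 5)) - 15560) = (-45897 - 47851)*(4 - 15560) = -93748*(-15556) = 1458343888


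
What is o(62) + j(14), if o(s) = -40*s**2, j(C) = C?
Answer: -153746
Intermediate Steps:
o(62) + j(14) = -40*62**2 + 14 = -40*3844 + 14 = -153760 + 14 = -153746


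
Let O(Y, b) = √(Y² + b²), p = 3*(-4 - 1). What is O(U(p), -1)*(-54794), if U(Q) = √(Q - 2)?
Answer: -219176*I ≈ -2.1918e+5*I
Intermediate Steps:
p = -15 (p = 3*(-5) = -15)
U(Q) = √(-2 + Q)
O(U(p), -1)*(-54794) = √((√(-2 - 15))² + (-1)²)*(-54794) = √((√(-17))² + 1)*(-54794) = √((I*√17)² + 1)*(-54794) = √(-17 + 1)*(-54794) = √(-16)*(-54794) = (4*I)*(-54794) = -219176*I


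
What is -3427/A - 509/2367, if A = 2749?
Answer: -9510950/6506883 ≈ -1.4617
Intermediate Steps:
-3427/A - 509/2367 = -3427/2749 - 509/2367 = -9510950/6506883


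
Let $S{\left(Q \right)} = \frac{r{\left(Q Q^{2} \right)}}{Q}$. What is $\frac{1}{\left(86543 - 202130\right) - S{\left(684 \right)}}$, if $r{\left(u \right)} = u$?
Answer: $- \frac{1}{583443} \approx -1.714 \cdot 10^{-6}$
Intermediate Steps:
$S{\left(Q \right)} = Q^{2}$ ($S{\left(Q \right)} = \frac{Q Q^{2}}{Q} = \frac{Q^{3}}{Q} = Q^{2}$)
$\frac{1}{\left(86543 - 202130\right) - S{\left(684 \right)}} = \frac{1}{\left(86543 - 202130\right) - 684^{2}} = \frac{1}{-115587 - 467856} = \frac{1}{-583443} = - \frac{1}{583443}$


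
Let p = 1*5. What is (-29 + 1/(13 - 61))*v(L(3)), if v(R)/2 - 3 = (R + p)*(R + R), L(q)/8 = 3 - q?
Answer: -1393/8 ≈ -174.13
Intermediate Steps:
p = 5
L(q) = 24 - 8*q (L(q) = 8*(3 - q) = 24 - 8*q)
v(R) = 6 + 4*R*(5 + R) (v(R) = 6 + 2*((R + 5)*(R + R)) = 6 + 2*((5 + R)*(2*R)) = 6 + 2*(2*R*(5 + R)) = 6 + 4*R*(5 + R))
(-29 + 1/(13 - 61))*v(L(3)) = (-29 + 1/(13 - 61))*(6 + 4*(24 - 8*3)² + 20*(24 - 8*3)) = (-29 + 1/(-48))*(6 + 4*(24 - 24)² + 20*(24 - 24)) = (-29 - 1/48)*(6 + 4*0² + 20*0) = -1393*(6 + 4*0 + 0)/48 = -1393*(6 + 0 + 0)/48 = -1393/48*6 = -1393/8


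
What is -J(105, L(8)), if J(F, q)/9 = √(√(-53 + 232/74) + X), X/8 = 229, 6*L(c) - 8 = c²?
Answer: -9*74^(¾)*√(1832*√74 + 3*I*√410)/74 ≈ -385.22 - 0.74241*I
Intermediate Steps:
L(c) = 4/3 + c²/6
X = 1832 (X = 8*229 = 1832)
J(F, q) = 9*√(1832 + 3*I*√7585/37) (J(F, q) = 9*√(√(-53 + 232/74) + 1832) = 9*√(√(-53 + 232*(1/74)) + 1832) = 9*√(√(-53 + 116/37) + 1832) = 9*√(√(-1845/37) + 1832) = 9*√(3*I*√7585/37 + 1832) = 9*√(1832 + 3*I*√7585/37))
-J(105, L(8)) = -9*74^(¾)*√(1832*√74 + 3*I*√410)/74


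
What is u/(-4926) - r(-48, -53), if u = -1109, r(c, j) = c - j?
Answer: -23521/4926 ≈ -4.7749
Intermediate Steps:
u/(-4926) - r(-48, -53) = -1109/(-4926) - (-48 - 1*(-53)) = -1109*(-1/4926) - (-48 + 53) = 1109/4926 - 1*5 = 1109/4926 - 5 = -23521/4926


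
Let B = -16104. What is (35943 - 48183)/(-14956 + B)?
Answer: 612/1553 ≈ 0.39408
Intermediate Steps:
(35943 - 48183)/(-14956 + B) = (35943 - 48183)/(-14956 - 16104) = -12240/(-31060) = -12240*(-1/31060) = 612/1553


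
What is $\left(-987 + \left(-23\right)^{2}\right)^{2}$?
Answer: $209764$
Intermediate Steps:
$\left(-987 + \left(-23\right)^{2}\right)^{2} = \left(-987 + 529\right)^{2} = \left(-458\right)^{2} = 209764$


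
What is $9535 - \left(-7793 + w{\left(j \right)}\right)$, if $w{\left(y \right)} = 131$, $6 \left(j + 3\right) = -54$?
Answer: $17197$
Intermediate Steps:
$j = -12$ ($j = -3 + \frac{1}{6} \left(-54\right) = -3 - 9 = -12$)
$9535 - \left(-7793 + w{\left(j \right)}\right) = 9535 - \left(-7793 + 131\right) = 9535 - -7662 = 9535 + 7662 = 17197$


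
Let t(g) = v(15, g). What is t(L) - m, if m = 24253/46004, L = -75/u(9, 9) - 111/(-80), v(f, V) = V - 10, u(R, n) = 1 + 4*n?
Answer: -380148213/34042960 ≈ -11.167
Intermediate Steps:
v(f, V) = -10 + V
L = -1893/2960 (L = -75/(1 + 4*9) - 111/(-80) = -75/(1 + 36) - 111*(-1/80) = -75/37 + 111/80 = -1893/2960 ≈ -0.63953)
t(g) = -10 + g
m = 24253/46004 (m = 24253*(1/46004) = 24253/46004 ≈ 0.52719)
t(L) - m = (-10 - 1893/2960) - 1*24253/46004 = -31493/2960 - 24253/46004 = -380148213/34042960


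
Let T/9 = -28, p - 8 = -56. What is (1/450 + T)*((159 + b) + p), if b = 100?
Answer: -23927189/450 ≈ -53172.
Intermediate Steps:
p = -48 (p = 8 - 56 = -48)
T = -252 (T = 9*(-28) = -252)
(1/450 + T)*((159 + b) + p) = (1/450 - 252)*((159 + 100) - 48) = (1/450 - 252)*(259 - 48) = -113399/450*211 = -23927189/450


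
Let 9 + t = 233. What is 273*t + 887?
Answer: 62039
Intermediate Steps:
t = 224 (t = -9 + 233 = 224)
273*t + 887 = 273*224 + 887 = 61152 + 887 = 62039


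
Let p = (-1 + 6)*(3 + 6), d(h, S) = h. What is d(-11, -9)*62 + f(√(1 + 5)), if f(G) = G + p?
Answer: -637 + √6 ≈ -634.55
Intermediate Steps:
p = 45 (p = 5*9 = 45)
f(G) = 45 + G (f(G) = G + 45 = 45 + G)
d(-11, -9)*62 + f(√(1 + 5)) = -11*62 + (45 + √(1 + 5)) = -682 + (45 + √6) = -637 + √6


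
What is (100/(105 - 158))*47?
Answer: -4700/53 ≈ -88.679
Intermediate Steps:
(100/(105 - 158))*47 = (100/(-53))*47 = (100*(-1/53))*47 = -100/53*47 = -4700/53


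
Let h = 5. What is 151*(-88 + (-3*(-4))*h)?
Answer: -4228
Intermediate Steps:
151*(-88 + (-3*(-4))*h) = 151*(-88 - 3*(-4)*5) = 151*(-88 + 12*5) = 151*(-88 + 60) = 151*(-28) = -4228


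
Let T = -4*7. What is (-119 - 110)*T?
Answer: 6412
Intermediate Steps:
T = -28
(-119 - 110)*T = (-119 - 110)*(-28) = -229*(-28) = 6412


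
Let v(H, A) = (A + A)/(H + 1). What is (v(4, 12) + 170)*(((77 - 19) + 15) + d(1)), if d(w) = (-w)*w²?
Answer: 62928/5 ≈ 12586.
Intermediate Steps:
v(H, A) = 2*A/(1 + H) (v(H, A) = (2*A)/(1 + H) = 2*A/(1 + H))
d(w) = -w³
(v(4, 12) + 170)*(((77 - 19) + 15) + d(1)) = (2*12/(1 + 4) + 170)*(((77 - 19) + 15) - 1*1³) = (2*12/5 + 170)*((58 + 15) - 1*1) = (2*12*(⅕) + 170)*(73 - 1) = (24/5 + 170)*72 = (874/5)*72 = 62928/5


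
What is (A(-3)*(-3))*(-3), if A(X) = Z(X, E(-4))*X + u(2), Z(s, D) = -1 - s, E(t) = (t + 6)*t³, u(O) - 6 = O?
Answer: 18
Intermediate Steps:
u(O) = 6 + O
E(t) = t³*(6 + t) (E(t) = (6 + t)*t³ = t³*(6 + t))
A(X) = 8 + X*(-1 - X) (A(X) = (-1 - X)*X + (6 + 2) = X*(-1 - X) + 8 = 8 + X*(-1 - X))
(A(-3)*(-3))*(-3) = ((8 - 1*(-3)*(1 - 3))*(-3))*(-3) = ((8 - 1*(-3)*(-2))*(-3))*(-3) = ((8 - 6)*(-3))*(-3) = (2*(-3))*(-3) = -6*(-3) = 18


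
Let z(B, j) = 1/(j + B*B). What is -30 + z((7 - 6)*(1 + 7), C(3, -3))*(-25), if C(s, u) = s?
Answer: -2035/67 ≈ -30.373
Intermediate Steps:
z(B, j) = 1/(j + B²)
-30 + z((7 - 6)*(1 + 7), C(3, -3))*(-25) = -30 - 25/(3 + ((7 - 6)*(1 + 7))²) = -30 - 25/(3 + (1*8)²) = -30 - 25/(3 + 8²) = -30 - 25/(3 + 64) = -30 - 25/67 = -2035/67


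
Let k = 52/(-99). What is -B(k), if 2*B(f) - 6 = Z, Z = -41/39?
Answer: -193/78 ≈ -2.4744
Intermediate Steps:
k = -52/99 (k = 52*(-1/99) = -52/99 ≈ -0.52525)
Z = -41/39 (Z = -41*1/39 = -41/39 ≈ -1.0513)
B(f) = 193/78 (B(f) = 3 + (½)*(-41/39) = 3 - 41/78 = 193/78)
-B(k) = -1*193/78 = -193/78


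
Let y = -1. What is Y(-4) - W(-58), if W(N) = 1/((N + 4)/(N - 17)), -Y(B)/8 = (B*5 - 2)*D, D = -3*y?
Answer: 9479/18 ≈ 526.61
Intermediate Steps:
D = 3 (D = -3*(-1) = 3)
Y(B) = 48 - 120*B (Y(B) = -8*(B*5 - 2)*3 = -8*(5*B - 2)*3 = -8*(-2 + 5*B)*3 = -8*(-6 + 15*B) = 48 - 120*B)
W(N) = (-17 + N)/(4 + N) (W(N) = 1/((4 + N)/(-17 + N)) = (-17 + N)/(4 + N))
Y(-4) - W(-58) = (48 - 120*(-4)) - (-17 - 58)/(4 - 58) = (48 + 480) - (-75)/(-54) = 528 - (-1)*(-75)/54 = 528 - 1*25/18 = 528 - 25/18 = 9479/18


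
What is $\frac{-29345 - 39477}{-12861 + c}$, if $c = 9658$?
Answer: $\frac{68822}{3203} \approx 21.487$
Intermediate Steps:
$\frac{-29345 - 39477}{-12861 + c} = \frac{-29345 - 39477}{-12861 + 9658} = - \frac{68822}{-3203} = \left(-68822\right) \left(- \frac{1}{3203}\right) = \frac{68822}{3203}$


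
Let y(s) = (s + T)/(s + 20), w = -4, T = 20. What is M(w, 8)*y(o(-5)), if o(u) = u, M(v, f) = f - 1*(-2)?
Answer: 10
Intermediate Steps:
M(v, f) = 2 + f (M(v, f) = f + 2 = 2 + f)
y(s) = 1 (y(s) = (s + 20)/(s + 20) = (20 + s)/(20 + s) = 1)
M(w, 8)*y(o(-5)) = (2 + 8)*1 = 10*1 = 10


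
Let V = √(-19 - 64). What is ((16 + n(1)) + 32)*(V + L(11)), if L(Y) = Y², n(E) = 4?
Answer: 6292 + 52*I*√83 ≈ 6292.0 + 473.74*I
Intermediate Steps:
V = I*√83 (V = √(-83) = I*√83 ≈ 9.1104*I)
((16 + n(1)) + 32)*(V + L(11)) = ((16 + 4) + 32)*(I*√83 + 11²) = (20 + 32)*(I*√83 + 121) = 52*(121 + I*√83) = 6292 + 52*I*√83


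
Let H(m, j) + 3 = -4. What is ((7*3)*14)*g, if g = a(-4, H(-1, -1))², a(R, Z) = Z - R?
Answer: 2646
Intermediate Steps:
H(m, j) = -7 (H(m, j) = -3 - 4 = -7)
g = 9 (g = (-7 - 1*(-4))² = (-7 + 4)² = (-3)² = 9)
((7*3)*14)*g = ((7*3)*14)*9 = (21*14)*9 = 294*9 = 2646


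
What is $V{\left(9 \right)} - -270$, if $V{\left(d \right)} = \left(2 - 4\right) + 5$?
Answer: $273$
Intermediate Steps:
$V{\left(d \right)} = 3$ ($V{\left(d \right)} = -2 + 5 = 3$)
$V{\left(9 \right)} - -270 = 3 - -270 = 3 + 270 = 273$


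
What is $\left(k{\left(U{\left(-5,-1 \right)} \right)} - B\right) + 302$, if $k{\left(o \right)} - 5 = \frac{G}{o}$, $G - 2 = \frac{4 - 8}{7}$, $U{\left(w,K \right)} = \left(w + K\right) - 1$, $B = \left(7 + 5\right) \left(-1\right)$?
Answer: $\frac{15621}{49} \approx 318.8$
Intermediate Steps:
$B = -12$ ($B = 12 \left(-1\right) = -12$)
$U{\left(w,K \right)} = -1 + K + w$ ($U{\left(w,K \right)} = \left(K + w\right) - 1 = -1 + K + w$)
$G = \frac{10}{7}$ ($G = 2 + \frac{4 - 8}{7} = 2 + \left(4 - 8\right) \frac{1}{7} = 2 - \frac{4}{7} = \frac{10}{7} \approx 1.4286$)
$k{\left(o \right)} = 5 + \frac{10}{7 o}$
$\left(k{\left(U{\left(-5,-1 \right)} \right)} - B\right) + 302 = \left(\left(5 + \frac{10}{7 \left(-1 - 1 - 5\right)}\right) - -12\right) + 302 = \left(\left(5 + \frac{10}{7 \left(-7\right)}\right) + 12\right) + 302 = \left(\left(5 + \frac{10}{7} \left(- \frac{1}{7}\right)\right) + 12\right) + 302 = \left(\left(5 - \frac{10}{49}\right) + 12\right) + 302 = \left(\frac{235}{49} + 12\right) + 302 = \frac{823}{49} + 302 = \frac{15621}{49}$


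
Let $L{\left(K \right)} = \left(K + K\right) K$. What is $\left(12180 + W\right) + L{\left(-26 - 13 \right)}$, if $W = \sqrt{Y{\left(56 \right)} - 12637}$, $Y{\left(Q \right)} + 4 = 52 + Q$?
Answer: $15222 + i \sqrt{12533} \approx 15222.0 + 111.95 i$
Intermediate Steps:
$Y{\left(Q \right)} = 48 + Q$ ($Y{\left(Q \right)} = -4 + \left(52 + Q\right) = 48 + Q$)
$W = i \sqrt{12533}$ ($W = \sqrt{\left(48 + 56\right) - 12637} = \sqrt{104 - 12637} = \sqrt{-12533} = i \sqrt{12533} \approx 111.95 i$)
$L{\left(K \right)} = 2 K^{2}$ ($L{\left(K \right)} = 2 K K = 2 K^{2}$)
$\left(12180 + W\right) + L{\left(-26 - 13 \right)} = \left(12180 + i \sqrt{12533}\right) + 2 \left(-26 - 13\right)^{2} = \left(12180 + i \sqrt{12533}\right) + 2 \left(-39\right)^{2} = \left(12180 + i \sqrt{12533}\right) + 2 \cdot 1521 = \left(12180 + i \sqrt{12533}\right) + 3042 = 15222 + i \sqrt{12533}$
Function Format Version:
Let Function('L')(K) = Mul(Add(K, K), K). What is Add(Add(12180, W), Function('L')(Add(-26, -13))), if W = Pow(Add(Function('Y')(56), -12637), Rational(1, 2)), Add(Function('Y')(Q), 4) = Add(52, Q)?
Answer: Add(15222, Mul(I, Pow(12533, Rational(1, 2)))) ≈ Add(15222., Mul(111.95, I))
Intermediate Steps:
Function('Y')(Q) = Add(48, Q) (Function('Y')(Q) = Add(-4, Add(52, Q)) = Add(48, Q))
W = Mul(I, Pow(12533, Rational(1, 2))) (W = Pow(Add(Add(48, 56), -12637), Rational(1, 2)) = Pow(Add(104, -12637), Rational(1, 2)) = Pow(-12533, Rational(1, 2)) = Mul(I, Pow(12533, Rational(1, 2))) ≈ Mul(111.95, I))
Function('L')(K) = Mul(2, Pow(K, 2)) (Function('L')(K) = Mul(Mul(2, K), K) = Mul(2, Pow(K, 2)))
Add(Add(12180, W), Function('L')(Add(-26, -13))) = Add(Add(12180, Mul(I, Pow(12533, Rational(1, 2)))), Mul(2, Pow(Add(-26, -13), 2))) = Add(Add(12180, Mul(I, Pow(12533, Rational(1, 2)))), Mul(2, Pow(-39, 2))) = Add(Add(12180, Mul(I, Pow(12533, Rational(1, 2)))), Mul(2, 1521)) = Add(Add(12180, Mul(I, Pow(12533, Rational(1, 2)))), 3042) = Add(15222, Mul(I, Pow(12533, Rational(1, 2))))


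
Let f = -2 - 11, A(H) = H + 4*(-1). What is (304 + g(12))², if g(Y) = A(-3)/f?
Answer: 15673681/169 ≈ 92744.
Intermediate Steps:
A(H) = -4 + H (A(H) = H - 4 = -4 + H)
f = -13
g(Y) = 7/13 (g(Y) = (-4 - 3)/(-13) = -7*(-1/13) = 7/13)
(304 + g(12))² = (304 + 7/13)² = (3959/13)² = 15673681/169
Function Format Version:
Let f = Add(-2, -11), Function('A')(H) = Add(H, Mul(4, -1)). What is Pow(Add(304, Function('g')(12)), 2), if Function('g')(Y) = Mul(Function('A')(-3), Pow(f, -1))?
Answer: Rational(15673681, 169) ≈ 92744.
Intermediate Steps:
Function('A')(H) = Add(-4, H) (Function('A')(H) = Add(H, -4) = Add(-4, H))
f = -13
Function('g')(Y) = Rational(7, 13) (Function('g')(Y) = Mul(Add(-4, -3), Pow(-13, -1)) = Mul(-7, Rational(-1, 13)) = Rational(7, 13))
Pow(Add(304, Function('g')(12)), 2) = Pow(Add(304, Rational(7, 13)), 2) = Pow(Rational(3959, 13), 2) = Rational(15673681, 169)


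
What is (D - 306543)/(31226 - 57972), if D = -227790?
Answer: 534333/26746 ≈ 19.978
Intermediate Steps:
(D - 306543)/(31226 - 57972) = (-227790 - 306543)/(31226 - 57972) = -534333/(-26746) = -534333*(-1/26746) = 534333/26746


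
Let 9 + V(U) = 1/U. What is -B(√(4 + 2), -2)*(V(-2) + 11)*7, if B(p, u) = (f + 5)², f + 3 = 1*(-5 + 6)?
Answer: -189/2 ≈ -94.500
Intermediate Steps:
V(U) = -9 + 1/U
f = -2 (f = -3 + 1*(-5 + 6) = -3 + 1*1 = -3 + 1 = -2)
B(p, u) = 9 (B(p, u) = (-2 + 5)² = 3² = 9)
-B(√(4 + 2), -2)*(V(-2) + 11)*7 = -9*((-9 + 1/(-2)) + 11)*7 = -9*((-9 - ½) + 11)*7 = -9*(-19/2 + 11)*7 = -9*(3/2)*7 = -27*7/2 = -1*189/2 = -189/2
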